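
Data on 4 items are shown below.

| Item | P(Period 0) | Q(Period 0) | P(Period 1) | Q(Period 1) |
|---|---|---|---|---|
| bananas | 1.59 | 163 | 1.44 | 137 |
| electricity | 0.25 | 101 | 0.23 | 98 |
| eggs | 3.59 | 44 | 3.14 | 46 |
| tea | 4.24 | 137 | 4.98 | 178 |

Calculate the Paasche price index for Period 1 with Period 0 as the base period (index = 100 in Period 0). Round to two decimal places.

Paasche price index uses current-period quantities as weights.
ΣP(Period 1)·Q(Period 1) = 1.44×137 + 0.23×98 + 3.14×46 + 4.98×178 = 197.28 + 22.54 + 144.44 + 886.44 = 1250.7
ΣP(Period 0)·Q(Period 1) = 1.59×137 + 0.25×98 + 3.59×46 + 4.24×178 = 217.83 + 24.5 + 165.14 + 754.72 = 1162.19
Index = 1250.7 / 1162.19 × 100 = 107.6158

107.62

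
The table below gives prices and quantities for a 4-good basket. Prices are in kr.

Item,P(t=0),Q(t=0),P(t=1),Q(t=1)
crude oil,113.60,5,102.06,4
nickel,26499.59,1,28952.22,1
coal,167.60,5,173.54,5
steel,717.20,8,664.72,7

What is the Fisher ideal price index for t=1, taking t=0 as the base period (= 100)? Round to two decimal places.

Laspeyres component (base-period weights):
ΣP(t=1)Q(t=0) = 102.06×5 + 28952.22×1 + 173.54×5 + 664.72×8 = 510.3 + 28952.22 + 867.7 + 5317.76 = 35647.98
ΣP(t=0)Q(t=0) = 113.60×5 + 26499.59×1 + 167.60×5 + 717.20×8 = 568 + 26499.59 + 838 + 5737.6 = 33643.19
L = 35647.98 / 33643.19 × 100 = 105.9590
Paasche component (current-period weights):
ΣP(t=1)Q(t=1) = 102.06×4 + 28952.22×1 + 173.54×5 + 664.72×7 = 408.24 + 28952.22 + 867.7 + 4653.04 = 34881.2
ΣP(t=0)Q(t=1) = 113.60×4 + 26499.59×1 + 167.60×5 + 717.20×7 = 454.4 + 26499.59 + 838 + 5020.4 = 32812.39
P = 34881.2 / 32812.39 × 100 = 106.3050
Fisher = √(L × P) = √(105.9590 × 106.3050) = 106.1318

106.13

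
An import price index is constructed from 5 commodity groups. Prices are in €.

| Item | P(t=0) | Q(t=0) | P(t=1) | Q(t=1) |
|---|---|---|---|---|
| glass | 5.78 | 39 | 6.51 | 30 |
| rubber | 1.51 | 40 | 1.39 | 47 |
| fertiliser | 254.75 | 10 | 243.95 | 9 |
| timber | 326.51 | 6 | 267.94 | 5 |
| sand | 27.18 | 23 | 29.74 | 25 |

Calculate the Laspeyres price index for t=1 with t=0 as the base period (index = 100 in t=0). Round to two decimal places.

Laspeyres price index uses base-period quantities as weights.
ΣP(t=1)·Q(t=0) = 6.51×39 + 1.39×40 + 243.95×10 + 267.94×6 + 29.74×23 = 253.89 + 55.6 + 2439.5 + 1607.64 + 684.02 = 5040.65
ΣP(t=0)·Q(t=0) = 5.78×39 + 1.51×40 + 254.75×10 + 326.51×6 + 27.18×23 = 225.42 + 60.4 + 2547.5 + 1959.06 + 625.14 = 5417.52
Index = 5040.65 / 5417.52 × 100 = 93.0435

93.04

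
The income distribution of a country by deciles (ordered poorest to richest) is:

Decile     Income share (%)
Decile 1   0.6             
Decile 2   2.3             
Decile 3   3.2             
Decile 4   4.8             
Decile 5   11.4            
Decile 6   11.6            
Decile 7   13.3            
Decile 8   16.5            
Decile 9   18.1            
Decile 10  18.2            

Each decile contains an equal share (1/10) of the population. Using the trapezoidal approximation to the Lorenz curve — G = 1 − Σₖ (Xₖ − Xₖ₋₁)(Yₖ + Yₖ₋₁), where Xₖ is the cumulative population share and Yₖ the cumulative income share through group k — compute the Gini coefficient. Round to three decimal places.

Cumulative income shares Yₖ: 0.0060, 0.0290, 0.0610, 0.1090, 0.2230, 0.3390, 0.4720, 0.6370, 0.8180, 1.0000
Σ (Xₖ−Xₖ₋₁)(Yₖ+Yₖ₋₁) = (1/10)(0.0060+0.0000) + (1/10)(0.0290+0.0060) + (1/10)(0.0610+0.0290) + (1/10)(0.1090+0.0610) + (1/10)(0.2230+0.1090) + (1/10)(0.3390+0.2230) + (1/10)(0.4720+0.3390) + (1/10)(0.6370+0.4720) + (1/10)(0.8180+0.6370) + (1/10)(1.0000+0.8180)
  = 0.0006 + 0.0035 + 0.0090 + 0.0170 + 0.0332 + 0.0562 + 0.0811 + 0.1109 + 0.1455 + 0.1818 = 0.6388
G = 1 − 0.6388 = 0.3612

0.361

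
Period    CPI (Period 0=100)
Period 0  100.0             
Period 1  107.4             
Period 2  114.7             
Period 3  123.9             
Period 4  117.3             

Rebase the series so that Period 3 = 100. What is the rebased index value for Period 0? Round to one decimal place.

80.7

Rebased(Period 0) = 100.0 / 123.9 × 100 = 80.7103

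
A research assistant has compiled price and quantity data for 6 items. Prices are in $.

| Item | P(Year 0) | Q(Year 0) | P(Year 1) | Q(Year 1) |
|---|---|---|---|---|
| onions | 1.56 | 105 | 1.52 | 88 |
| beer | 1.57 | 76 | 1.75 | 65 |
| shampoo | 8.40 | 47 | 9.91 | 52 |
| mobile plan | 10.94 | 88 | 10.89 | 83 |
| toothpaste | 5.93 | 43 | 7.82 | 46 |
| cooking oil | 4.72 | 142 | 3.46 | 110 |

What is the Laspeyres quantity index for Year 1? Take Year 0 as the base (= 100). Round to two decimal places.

Laspeyres quantity index uses base-period prices as weights.
ΣP(Year 0)·Q(Year 1) = 1.56×88 + 1.57×65 + 8.40×52 + 10.94×83 + 5.93×46 + 4.72×110 = 137.28 + 102.05 + 436.8 + 908.02 + 272.78 + 519.2 = 2376.13
ΣP(Year 0)·Q(Year 0) = 1.56×105 + 1.57×76 + 8.40×47 + 10.94×88 + 5.93×43 + 4.72×142 = 163.8 + 119.32 + 394.8 + 962.72 + 254.99 + 670.24 = 2565.87
Index = 2376.13 / 2565.87 × 100 = 92.6052

92.61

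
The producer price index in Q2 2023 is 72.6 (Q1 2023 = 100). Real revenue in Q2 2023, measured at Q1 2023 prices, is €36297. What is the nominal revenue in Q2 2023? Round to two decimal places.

Nominal = Real × (Index/100) = 36297 × (72.6/100)
        = 36297 × 0.726 = 26351.6220

26351.62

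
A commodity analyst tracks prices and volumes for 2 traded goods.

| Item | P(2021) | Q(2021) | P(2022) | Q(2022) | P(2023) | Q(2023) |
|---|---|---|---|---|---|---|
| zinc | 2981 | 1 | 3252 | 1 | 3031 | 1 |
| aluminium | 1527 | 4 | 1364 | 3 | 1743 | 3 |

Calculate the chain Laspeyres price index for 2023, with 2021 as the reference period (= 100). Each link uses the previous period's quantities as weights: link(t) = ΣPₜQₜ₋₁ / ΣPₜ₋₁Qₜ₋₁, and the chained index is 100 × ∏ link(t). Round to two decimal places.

107.76

Link 2021→2022:
ΣP(2022)Q(2021) = 3252×1 + 1364×4 = 3252 + 5456 = 8708
ΣP(2021)Q(2021) = 2981×1 + 1527×4 = 2981 + 6108 = 9089
link = 8708/9089 = 0.958081
Link 2022→2023:
ΣP(2023)Q(2022) = 3031×1 + 1743×3 = 3031 + 5229 = 8260
ΣP(2022)Q(2022) = 3252×1 + 1364×3 = 3252 + 4092 = 7344
link = 8260/7344 = 1.124728
Chained index = 100 × 0.958081 × 1.124728 = 107.7580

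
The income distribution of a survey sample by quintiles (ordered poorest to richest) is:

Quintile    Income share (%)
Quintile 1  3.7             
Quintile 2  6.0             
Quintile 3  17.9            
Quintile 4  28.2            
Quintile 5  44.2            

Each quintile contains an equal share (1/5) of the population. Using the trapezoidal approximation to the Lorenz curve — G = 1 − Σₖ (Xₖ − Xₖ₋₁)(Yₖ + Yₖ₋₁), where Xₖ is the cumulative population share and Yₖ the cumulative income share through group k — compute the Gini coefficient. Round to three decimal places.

Cumulative income shares Yₖ: 0.0370, 0.0970, 0.2760, 0.5580, 1.0000
Σ (Xₖ−Xₖ₋₁)(Yₖ+Yₖ₋₁) = (1/5)(0.0370+0.0000) + (1/5)(0.0970+0.0370) + (1/5)(0.2760+0.0970) + (1/5)(0.5580+0.2760) + (1/5)(1.0000+0.5580)
  = 0.0074 + 0.0268 + 0.0746 + 0.1668 + 0.3116 = 0.5872
G = 1 − 0.5872 = 0.4128

0.413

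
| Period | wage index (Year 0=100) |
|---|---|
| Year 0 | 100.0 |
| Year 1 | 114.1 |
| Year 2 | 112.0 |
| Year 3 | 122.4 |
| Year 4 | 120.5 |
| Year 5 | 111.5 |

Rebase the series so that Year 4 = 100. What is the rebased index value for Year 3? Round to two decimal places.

101.58

Rebased(Year 3) = 122.4 / 120.5 × 100 = 101.5768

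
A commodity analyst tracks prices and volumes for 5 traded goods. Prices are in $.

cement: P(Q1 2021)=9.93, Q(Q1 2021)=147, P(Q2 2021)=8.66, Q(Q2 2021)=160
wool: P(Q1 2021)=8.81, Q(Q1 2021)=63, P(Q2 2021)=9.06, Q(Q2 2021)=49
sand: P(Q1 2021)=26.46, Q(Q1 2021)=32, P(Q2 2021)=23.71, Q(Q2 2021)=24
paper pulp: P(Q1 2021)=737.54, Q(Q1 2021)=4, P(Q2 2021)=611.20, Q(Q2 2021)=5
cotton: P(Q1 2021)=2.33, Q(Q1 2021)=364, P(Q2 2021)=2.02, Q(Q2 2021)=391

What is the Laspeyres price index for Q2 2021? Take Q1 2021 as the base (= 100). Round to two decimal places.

Laspeyres price index uses base-period quantities as weights.
ΣP(Q2 2021)·Q(Q1 2021) = 8.66×147 + 9.06×63 + 23.71×32 + 611.20×4 + 2.02×364 = 1273.02 + 570.78 + 758.72 + 2444.8 + 735.28 = 5782.6
ΣP(Q1 2021)·Q(Q1 2021) = 9.93×147 + 8.81×63 + 26.46×32 + 737.54×4 + 2.33×364 = 1459.71 + 555.03 + 846.72 + 2950.16 + 848.12 = 6659.74
Index = 5782.6 / 6659.74 × 100 = 86.8292

86.83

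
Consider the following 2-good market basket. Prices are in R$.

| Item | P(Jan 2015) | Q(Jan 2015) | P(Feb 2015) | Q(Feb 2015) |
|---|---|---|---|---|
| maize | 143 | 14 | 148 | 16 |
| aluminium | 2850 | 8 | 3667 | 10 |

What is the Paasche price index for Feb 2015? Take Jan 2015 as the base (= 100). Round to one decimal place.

Paasche price index uses current-period quantities as weights.
ΣP(Feb 2015)·Q(Feb 2015) = 148×16 + 3667×10 = 2368 + 36670 = 39038
ΣP(Jan 2015)·Q(Feb 2015) = 143×16 + 2850×10 = 2288 + 28500 = 30788
Index = 39038 / 30788 × 100 = 126.7962

126.8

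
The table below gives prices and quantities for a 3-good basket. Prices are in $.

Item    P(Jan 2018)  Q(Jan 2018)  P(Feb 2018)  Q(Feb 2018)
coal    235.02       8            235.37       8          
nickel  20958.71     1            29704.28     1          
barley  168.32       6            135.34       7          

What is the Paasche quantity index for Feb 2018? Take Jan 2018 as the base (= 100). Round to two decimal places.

Paasche quantity index uses current-period prices as weights.
ΣP(Feb 2018)·Q(Feb 2018) = 235.37×8 + 29704.28×1 + 135.34×7 = 1882.96 + 29704.28 + 947.38 = 32534.62
ΣP(Feb 2018)·Q(Jan 2018) = 235.37×8 + 29704.28×1 + 135.34×6 = 1882.96 + 29704.28 + 812.04 = 32399.28
Index = 32534.62 / 32399.28 × 100 = 100.4177

100.42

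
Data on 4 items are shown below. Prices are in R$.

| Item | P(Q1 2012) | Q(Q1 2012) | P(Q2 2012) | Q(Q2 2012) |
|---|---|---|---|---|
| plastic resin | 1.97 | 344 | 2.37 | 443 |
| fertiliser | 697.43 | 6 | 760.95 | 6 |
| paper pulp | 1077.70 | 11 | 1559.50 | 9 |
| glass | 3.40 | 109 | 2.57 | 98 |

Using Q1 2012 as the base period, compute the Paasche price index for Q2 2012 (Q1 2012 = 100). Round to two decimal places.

131.90

Paasche price index uses current-period quantities as weights.
ΣP(Q2 2012)·Q(Q2 2012) = 2.37×443 + 760.95×6 + 1559.50×9 + 2.57×98 = 1049.91 + 4565.7 + 14035.5 + 251.86 = 19902.97
ΣP(Q1 2012)·Q(Q2 2012) = 1.97×443 + 697.43×6 + 1077.70×9 + 3.40×98 = 872.71 + 4184.58 + 9699.3 + 333.2 = 15089.79
Index = 19902.97 / 15089.79 × 100 = 131.8969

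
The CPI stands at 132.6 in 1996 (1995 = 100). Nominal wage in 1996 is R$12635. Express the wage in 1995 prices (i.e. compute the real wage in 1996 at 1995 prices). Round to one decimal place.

9528.7

Real = Nominal ÷ (Index/100) = 12635 ÷ (132.6/100)
     = 12635 ÷ 1.326 = 9528.6576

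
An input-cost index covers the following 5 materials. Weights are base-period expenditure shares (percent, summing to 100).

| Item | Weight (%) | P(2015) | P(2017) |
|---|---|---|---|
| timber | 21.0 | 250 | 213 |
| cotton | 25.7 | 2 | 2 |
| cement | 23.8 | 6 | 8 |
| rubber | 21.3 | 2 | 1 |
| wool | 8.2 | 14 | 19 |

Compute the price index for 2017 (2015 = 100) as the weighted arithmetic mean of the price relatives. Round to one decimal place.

timber: 21.0 × (213/250) = 21.0 × 0.852000 = 17.8920
cotton: 25.7 × (2/2) = 25.7 × 1.000000 = 25.7000
cement: 23.8 × (8/6) = 23.8 × 1.333333 = 31.7333
rubber: 21.3 × (1/2) = 21.3 × 0.500000 = 10.6500
wool: 8.2 × (19/14) = 8.2 × 1.357143 = 11.1286
Index = Σ wᵢ·(p₁ᵢ/p₀ᵢ) = 17.8920 + 25.7000 + 31.7333 + 10.6500 + 11.1286 = 97.1039

97.1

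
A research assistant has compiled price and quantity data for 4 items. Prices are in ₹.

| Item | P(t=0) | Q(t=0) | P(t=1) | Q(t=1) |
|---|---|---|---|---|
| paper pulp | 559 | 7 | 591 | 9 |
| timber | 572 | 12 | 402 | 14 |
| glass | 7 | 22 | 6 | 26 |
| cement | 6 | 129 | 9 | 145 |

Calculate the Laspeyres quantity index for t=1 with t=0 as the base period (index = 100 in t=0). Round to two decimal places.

120.38

Laspeyres quantity index uses base-period prices as weights.
ΣP(t=0)·Q(t=1) = 559×9 + 572×14 + 7×26 + 6×145 = 5031 + 8008 + 182 + 870 = 14091
ΣP(t=0)·Q(t=0) = 559×7 + 572×12 + 7×22 + 6×129 = 3913 + 6864 + 154 + 774 = 11705
Index = 14091 / 11705 × 100 = 120.3845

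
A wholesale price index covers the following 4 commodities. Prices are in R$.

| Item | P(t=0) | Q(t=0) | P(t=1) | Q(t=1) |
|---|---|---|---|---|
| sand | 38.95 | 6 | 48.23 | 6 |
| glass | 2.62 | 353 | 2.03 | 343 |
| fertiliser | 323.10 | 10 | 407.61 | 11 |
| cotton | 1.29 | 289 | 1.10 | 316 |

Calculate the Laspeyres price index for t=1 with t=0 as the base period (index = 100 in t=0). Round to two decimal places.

Laspeyres price index uses base-period quantities as weights.
ΣP(t=1)·Q(t=0) = 48.23×6 + 2.03×353 + 407.61×10 + 1.10×289 = 289.38 + 716.59 + 4076.1 + 317.9 = 5399.97
ΣP(t=0)·Q(t=0) = 38.95×6 + 2.62×353 + 323.10×10 + 1.29×289 = 233.7 + 924.86 + 3231 + 372.81 = 4762.37
Index = 5399.97 / 4762.37 × 100 = 113.3883

113.39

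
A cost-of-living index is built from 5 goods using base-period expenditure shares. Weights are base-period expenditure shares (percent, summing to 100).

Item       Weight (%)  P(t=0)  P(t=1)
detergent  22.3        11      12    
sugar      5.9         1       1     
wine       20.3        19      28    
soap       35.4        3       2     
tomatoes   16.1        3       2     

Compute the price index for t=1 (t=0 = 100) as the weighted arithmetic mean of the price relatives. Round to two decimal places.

detergent: 22.3 × (12/11) = 22.3 × 1.090909 = 24.3273
sugar: 5.9 × (1/1) = 5.9 × 1.000000 = 5.9000
wine: 20.3 × (28/19) = 20.3 × 1.473684 = 29.9158
soap: 35.4 × (2/3) = 35.4 × 0.666667 = 23.6000
tomatoes: 16.1 × (2/3) = 16.1 × 0.666667 = 10.7333
Index = Σ wᵢ·(p₁ᵢ/p₀ᵢ) = 24.3273 + 5.9000 + 29.9158 + 23.6000 + 10.7333 = 94.4764

94.48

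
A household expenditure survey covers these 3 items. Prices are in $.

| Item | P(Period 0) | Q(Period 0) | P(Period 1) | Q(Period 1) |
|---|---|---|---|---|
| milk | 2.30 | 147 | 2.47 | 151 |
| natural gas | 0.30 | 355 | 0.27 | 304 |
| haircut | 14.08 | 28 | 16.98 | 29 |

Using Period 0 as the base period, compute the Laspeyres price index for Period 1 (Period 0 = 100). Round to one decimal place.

111.4

Laspeyres price index uses base-period quantities as weights.
ΣP(Period 1)·Q(Period 0) = 2.47×147 + 0.27×355 + 16.98×28 = 363.09 + 95.85 + 475.44 = 934.38
ΣP(Period 0)·Q(Period 0) = 2.30×147 + 0.30×355 + 14.08×28 = 338.1 + 106.5 + 394.24 = 838.84
Index = 934.38 / 838.84 × 100 = 111.3895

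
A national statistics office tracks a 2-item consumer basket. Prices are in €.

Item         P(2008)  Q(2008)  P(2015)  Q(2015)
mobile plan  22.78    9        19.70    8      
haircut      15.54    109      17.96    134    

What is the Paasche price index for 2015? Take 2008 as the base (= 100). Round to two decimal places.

113.23

Paasche price index uses current-period quantities as weights.
ΣP(2015)·Q(2015) = 19.70×8 + 17.96×134 = 157.6 + 2406.64 = 2564.24
ΣP(2008)·Q(2015) = 22.78×8 + 15.54×134 = 182.24 + 2082.36 = 2264.6
Index = 2564.24 / 2264.6 × 100 = 113.2315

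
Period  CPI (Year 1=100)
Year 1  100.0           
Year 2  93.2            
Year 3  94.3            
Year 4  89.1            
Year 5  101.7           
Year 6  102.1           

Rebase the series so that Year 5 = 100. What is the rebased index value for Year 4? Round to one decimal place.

Rebased(Year 4) = 89.1 / 101.7 × 100 = 87.6106

87.6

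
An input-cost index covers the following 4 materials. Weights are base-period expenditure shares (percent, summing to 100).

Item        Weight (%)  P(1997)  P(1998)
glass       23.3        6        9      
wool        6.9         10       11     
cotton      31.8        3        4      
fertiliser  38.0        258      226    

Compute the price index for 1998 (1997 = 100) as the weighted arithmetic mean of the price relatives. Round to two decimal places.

glass: 23.3 × (9/6) = 23.3 × 1.500000 = 34.9500
wool: 6.9 × (11/10) = 6.9 × 1.100000 = 7.5900
cotton: 31.8 × (4/3) = 31.8 × 1.333333 = 42.4000
fertiliser: 38.0 × (226/258) = 38.0 × 0.875969 = 33.2868
Index = Σ wᵢ·(p₁ᵢ/p₀ᵢ) = 34.9500 + 7.5900 + 42.4000 + 33.2868 = 118.2268

118.23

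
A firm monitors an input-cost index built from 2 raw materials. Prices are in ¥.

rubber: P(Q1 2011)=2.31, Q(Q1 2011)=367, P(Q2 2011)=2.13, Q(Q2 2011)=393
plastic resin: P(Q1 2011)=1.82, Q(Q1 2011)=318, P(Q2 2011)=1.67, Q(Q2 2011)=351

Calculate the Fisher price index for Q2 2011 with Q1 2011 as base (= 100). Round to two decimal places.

92.02

Laspeyres component (base-period weights):
ΣP(Q2 2011)Q(Q1 2011) = 2.13×367 + 1.67×318 = 781.71 + 531.06 = 1312.77
ΣP(Q1 2011)Q(Q1 2011) = 2.31×367 + 1.82×318 = 847.77 + 578.76 = 1426.53
L = 1312.77 / 1426.53 × 100 = 92.0254
Paasche component (current-period weights):
ΣP(Q2 2011)Q(Q2 2011) = 2.13×393 + 1.67×351 = 837.09 + 586.17 = 1423.26
ΣP(Q1 2011)Q(Q2 2011) = 2.31×393 + 1.82×351 = 907.83 + 638.82 = 1546.65
P = 1423.26 / 1546.65 × 100 = 92.0221
Fisher = √(L × P) = √(92.0254 × 92.0221) = 92.0238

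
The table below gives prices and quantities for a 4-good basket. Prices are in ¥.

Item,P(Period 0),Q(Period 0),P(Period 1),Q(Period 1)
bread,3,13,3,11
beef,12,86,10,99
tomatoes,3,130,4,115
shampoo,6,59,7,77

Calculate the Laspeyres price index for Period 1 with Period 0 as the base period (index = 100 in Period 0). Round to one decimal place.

100.9

Laspeyres price index uses base-period quantities as weights.
ΣP(Period 1)·Q(Period 0) = 3×13 + 10×86 + 4×130 + 7×59 = 39 + 860 + 520 + 413 = 1832
ΣP(Period 0)·Q(Period 0) = 3×13 + 12×86 + 3×130 + 6×59 = 39 + 1032 + 390 + 354 = 1815
Index = 1832 / 1815 × 100 = 100.9366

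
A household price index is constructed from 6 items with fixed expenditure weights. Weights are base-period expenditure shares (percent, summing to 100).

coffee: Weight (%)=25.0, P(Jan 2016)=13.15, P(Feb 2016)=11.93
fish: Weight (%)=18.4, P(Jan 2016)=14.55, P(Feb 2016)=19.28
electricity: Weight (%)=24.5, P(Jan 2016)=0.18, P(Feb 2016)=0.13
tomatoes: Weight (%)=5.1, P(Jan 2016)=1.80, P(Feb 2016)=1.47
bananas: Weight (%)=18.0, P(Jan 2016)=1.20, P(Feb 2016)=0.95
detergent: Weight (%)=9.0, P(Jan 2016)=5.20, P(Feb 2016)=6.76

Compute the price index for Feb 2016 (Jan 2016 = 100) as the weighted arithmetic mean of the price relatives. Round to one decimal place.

94.9

coffee: 25.0 × (11.93/13.15) = 25.0 × 0.907224 = 22.6806
fish: 18.4 × (19.28/14.55) = 18.4 × 1.325086 = 24.3816
electricity: 24.5 × (0.13/0.18) = 24.5 × 0.722222 = 17.6944
tomatoes: 5.1 × (1.47/1.80) = 5.1 × 0.816667 = 4.1650
bananas: 18.0 × (0.95/1.20) = 18.0 × 0.791667 = 14.2500
detergent: 9.0 × (6.76/5.20) = 9.0 × 1.300000 = 11.7000
Index = Σ wᵢ·(p₁ᵢ/p₀ᵢ) = 22.6806 + 24.3816 + 17.6944 + 4.1650 + 14.2500 + 11.7000 = 94.8716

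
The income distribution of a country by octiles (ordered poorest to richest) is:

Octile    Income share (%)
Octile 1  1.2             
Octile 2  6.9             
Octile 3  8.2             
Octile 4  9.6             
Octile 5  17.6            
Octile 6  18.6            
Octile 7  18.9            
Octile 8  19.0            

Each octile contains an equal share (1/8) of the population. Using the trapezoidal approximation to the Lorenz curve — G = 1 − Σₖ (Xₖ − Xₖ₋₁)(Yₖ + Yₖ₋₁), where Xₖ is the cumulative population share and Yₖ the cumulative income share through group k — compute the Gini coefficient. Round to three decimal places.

0.280

Cumulative income shares Yₖ: 0.0120, 0.0810, 0.1630, 0.2590, 0.4350, 0.6210, 0.8100, 1.0000
Σ (Xₖ−Xₖ₋₁)(Yₖ+Yₖ₋₁) = (1/8)(0.0120+0.0000) + (1/8)(0.0810+0.0120) + (1/8)(0.1630+0.0810) + (1/8)(0.2590+0.1630) + (1/8)(0.4350+0.2590) + (1/8)(0.6210+0.4350) + (1/8)(0.8100+0.6210) + (1/8)(1.0000+0.8100)
  = 0.0015 + 0.0116 + 0.0305 + 0.0527 + 0.0868 + 0.1320 + 0.1789 + 0.2263 = 0.7203
G = 1 − 0.7203 = 0.2797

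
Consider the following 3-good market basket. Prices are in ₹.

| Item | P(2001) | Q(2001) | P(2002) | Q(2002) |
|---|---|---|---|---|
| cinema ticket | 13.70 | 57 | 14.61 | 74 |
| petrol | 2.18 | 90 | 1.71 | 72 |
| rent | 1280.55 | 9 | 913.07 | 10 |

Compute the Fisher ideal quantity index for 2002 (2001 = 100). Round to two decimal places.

112.04

Laspeyres component (base-period weights):
ΣP(2001)Q(2002) = 13.70×74 + 2.18×72 + 1280.55×10 = 1013.8 + 156.96 + 12805.5 = 13976.26
ΣP(2001)Q(2001) = 13.70×57 + 2.18×90 + 1280.55×9 = 780.9 + 196.2 + 11524.95 = 12502.05
L = 13976.26 / 12502.05 × 100 = 111.7917
Paasche component (current-period weights):
ΣP(2002)Q(2002) = 14.61×74 + 1.71×72 + 913.07×10 = 1081.14 + 123.12 + 9130.7 = 10334.96
ΣP(2002)Q(2001) = 14.61×57 + 1.71×90 + 913.07×9 = 832.77 + 153.9 + 8217.63 = 9204.3
P = 10334.96 / 9204.3 × 100 = 112.2840
Fisher = √(L × P) = √(111.7917 × 112.2840) = 112.0376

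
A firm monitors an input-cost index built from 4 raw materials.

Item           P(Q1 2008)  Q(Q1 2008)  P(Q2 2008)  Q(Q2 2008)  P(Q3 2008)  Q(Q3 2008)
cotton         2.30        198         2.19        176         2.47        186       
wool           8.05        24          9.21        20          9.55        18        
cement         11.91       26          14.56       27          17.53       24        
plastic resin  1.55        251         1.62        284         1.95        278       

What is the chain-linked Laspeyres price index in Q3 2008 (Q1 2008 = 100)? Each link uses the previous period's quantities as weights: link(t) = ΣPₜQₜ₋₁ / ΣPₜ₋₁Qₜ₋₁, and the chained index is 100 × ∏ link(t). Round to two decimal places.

124.14

Link Q1 2008→Q2 2008:
ΣP(Q2 2008)Q(Q1 2008) = 2.19×198 + 9.21×24 + 14.56×26 + 1.62×251 = 433.62 + 221.04 + 378.56 + 406.62 = 1439.84
ΣP(Q1 2008)Q(Q1 2008) = 2.30×198 + 8.05×24 + 11.91×26 + 1.55×251 = 455.4 + 193.2 + 309.66 + 389.05 = 1347.31
link = 1439.84/1347.31 = 1.068678
Link Q2 2008→Q3 2008:
ΣP(Q3 2008)Q(Q2 2008) = 2.47×176 + 9.55×20 + 17.53×27 + 1.95×284 = 434.72 + 191 + 473.31 + 553.8 = 1652.83
ΣP(Q2 2008)Q(Q2 2008) = 2.19×176 + 9.21×20 + 14.56×27 + 1.62×284 = 385.44 + 184.2 + 393.12 + 460.08 = 1422.84
link = 1652.83/1422.84 = 1.161642
Chained index = 100 × 1.068678 × 1.161642 = 124.1420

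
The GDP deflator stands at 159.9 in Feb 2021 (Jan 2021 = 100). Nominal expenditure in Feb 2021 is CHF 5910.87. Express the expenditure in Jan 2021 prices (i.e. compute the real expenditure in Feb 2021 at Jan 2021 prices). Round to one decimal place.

3696.6

Real = Nominal ÷ (Index/100) = 5910.87 ÷ (159.9/100)
     = 5910.87 ÷ 1.599 = 3696.6041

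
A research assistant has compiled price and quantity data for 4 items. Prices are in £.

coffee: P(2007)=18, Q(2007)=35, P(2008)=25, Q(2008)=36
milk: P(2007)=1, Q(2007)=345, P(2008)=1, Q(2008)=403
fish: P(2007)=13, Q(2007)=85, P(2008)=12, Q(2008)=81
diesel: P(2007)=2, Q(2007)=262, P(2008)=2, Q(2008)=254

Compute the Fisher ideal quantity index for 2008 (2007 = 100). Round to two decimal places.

100.50

Laspeyres component (base-period weights):
ΣP(2007)Q(2008) = 18×36 + 1×403 + 13×81 + 2×254 = 648 + 403 + 1053 + 508 = 2612
ΣP(2007)Q(2007) = 18×35 + 1×345 + 13×85 + 2×262 = 630 + 345 + 1105 + 524 = 2604
L = 2612 / 2604 × 100 = 100.3072
Paasche component (current-period weights):
ΣP(2008)Q(2008) = 25×36 + 1×403 + 12×81 + 2×254 = 900 + 403 + 972 + 508 = 2783
ΣP(2008)Q(2007) = 25×35 + 1×345 + 12×85 + 2×262 = 875 + 345 + 1020 + 524 = 2764
P = 2783 / 2764 × 100 = 100.6874
Fisher = √(L × P) = √(100.3072 × 100.6874) = 100.4971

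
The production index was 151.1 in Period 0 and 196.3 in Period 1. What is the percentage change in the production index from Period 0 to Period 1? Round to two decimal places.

Change = (196.3 − 151.1) / 151.1 × 100
       = 45.2 / 151.1 × 100 = 29.9140%

29.91%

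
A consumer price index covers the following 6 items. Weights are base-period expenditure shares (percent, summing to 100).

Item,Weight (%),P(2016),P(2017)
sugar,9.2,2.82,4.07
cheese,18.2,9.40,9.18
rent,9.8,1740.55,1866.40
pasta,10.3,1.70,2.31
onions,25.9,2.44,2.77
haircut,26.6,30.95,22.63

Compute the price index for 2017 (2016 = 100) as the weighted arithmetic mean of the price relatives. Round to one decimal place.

sugar: 9.2 × (4.07/2.82) = 9.2 × 1.443262 = 13.2780
cheese: 18.2 × (9.18/9.40) = 18.2 × 0.976596 = 17.7740
rent: 9.8 × (1866.40/1740.55) = 9.8 × 1.072305 = 10.5086
pasta: 10.3 × (2.31/1.70) = 10.3 × 1.358824 = 13.9959
onions: 25.9 × (2.77/2.44) = 25.9 × 1.135246 = 29.4029
haircut: 26.6 × (22.63/30.95) = 26.6 × 0.731179 = 19.4494
Index = Σ wᵢ·(p₁ᵢ/p₀ᵢ) = 13.2780 + 17.7740 + 10.5086 + 13.9959 + 29.4029 + 19.4494 = 104.4088

104.4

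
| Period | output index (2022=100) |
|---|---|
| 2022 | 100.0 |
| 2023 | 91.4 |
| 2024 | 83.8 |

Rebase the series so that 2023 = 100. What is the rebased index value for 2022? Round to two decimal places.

Rebased(2022) = 100.0 / 91.4 × 100 = 109.4092

109.41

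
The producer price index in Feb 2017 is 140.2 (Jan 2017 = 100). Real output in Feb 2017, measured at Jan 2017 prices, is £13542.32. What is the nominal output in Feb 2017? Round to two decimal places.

Nominal = Real × (Index/100) = 13542.32 × (140.2/100)
        = 13542.32 × 1.402 = 18986.3326

18986.33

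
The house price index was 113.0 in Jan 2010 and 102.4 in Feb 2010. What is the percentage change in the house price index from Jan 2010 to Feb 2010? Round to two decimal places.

-9.38%

Change = (102.4 − 113.0) / 113.0 × 100
       = -10.6 / 113.0 × 100 = -9.3805%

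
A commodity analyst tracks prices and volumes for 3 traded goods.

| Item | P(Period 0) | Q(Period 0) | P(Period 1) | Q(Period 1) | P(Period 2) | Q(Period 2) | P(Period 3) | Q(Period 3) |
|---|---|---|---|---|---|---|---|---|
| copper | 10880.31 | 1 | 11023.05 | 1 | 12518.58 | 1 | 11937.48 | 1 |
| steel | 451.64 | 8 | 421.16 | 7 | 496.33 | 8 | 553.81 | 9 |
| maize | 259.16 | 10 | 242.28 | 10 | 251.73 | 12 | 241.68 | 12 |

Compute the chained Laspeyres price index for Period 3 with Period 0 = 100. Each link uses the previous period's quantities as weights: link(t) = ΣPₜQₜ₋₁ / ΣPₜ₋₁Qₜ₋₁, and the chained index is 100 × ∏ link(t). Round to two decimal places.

Link Period 0→Period 1:
ΣP(Period 1)Q(Period 0) = 11023.05×1 + 421.16×8 + 242.28×10 = 11023.05 + 3369.28 + 2422.8 = 16815.13
ΣP(Period 0)Q(Period 0) = 10880.31×1 + 451.64×8 + 259.16×10 = 10880.31 + 3613.12 + 2591.6 = 17085.03
link = 16815.13/17085.03 = 0.984203
Link Period 1→Period 2:
ΣP(Period 2)Q(Period 1) = 12518.58×1 + 496.33×7 + 251.73×10 = 12518.58 + 3474.31 + 2517.3 = 18510.19
ΣP(Period 1)Q(Period 1) = 11023.05×1 + 421.16×7 + 242.28×10 = 11023.05 + 2948.12 + 2422.8 = 16393.97
link = 18510.19/16393.97 = 1.129085
Link Period 2→Period 3:
ΣP(Period 3)Q(Period 2) = 11937.48×1 + 553.81×8 + 241.68×12 = 11937.48 + 4430.48 + 2900.16 = 19268.12
ΣP(Period 2)Q(Period 2) = 12518.58×1 + 496.33×8 + 251.73×12 = 12518.58 + 3970.64 + 3020.76 = 19509.98
link = 19268.12/19509.98 = 0.987603
Chained index = 100 × 0.984203 × 1.129085 × 0.987603 = 109.7473

109.75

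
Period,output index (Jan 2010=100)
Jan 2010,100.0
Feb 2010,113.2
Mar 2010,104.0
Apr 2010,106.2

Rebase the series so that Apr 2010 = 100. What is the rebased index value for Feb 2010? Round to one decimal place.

106.6

Rebased(Feb 2010) = 113.2 / 106.2 × 100 = 106.5913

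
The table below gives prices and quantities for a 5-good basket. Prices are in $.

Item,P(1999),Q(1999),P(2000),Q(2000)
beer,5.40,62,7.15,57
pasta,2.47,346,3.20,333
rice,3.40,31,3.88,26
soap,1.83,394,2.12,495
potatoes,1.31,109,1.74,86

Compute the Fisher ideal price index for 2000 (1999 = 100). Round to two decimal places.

Laspeyres component (base-period weights):
ΣP(2000)Q(1999) = 7.15×62 + 3.20×346 + 3.88×31 + 2.12×394 + 1.74×109 = 443.3 + 1107.2 + 120.28 + 835.28 + 189.66 = 2695.72
ΣP(1999)Q(1999) = 5.40×62 + 2.47×346 + 3.40×31 + 1.83×394 + 1.31×109 = 334.8 + 854.62 + 105.4 + 721.02 + 142.79 = 2158.63
L = 2695.72 / 2158.63 × 100 = 124.8811
Paasche component (current-period weights):
ΣP(2000)Q(2000) = 7.15×57 + 3.20×333 + 3.88×26 + 2.12×495 + 1.74×86 = 407.55 + 1065.6 + 100.88 + 1049.4 + 149.64 = 2773.07
ΣP(1999)Q(2000) = 5.40×57 + 2.47×333 + 3.40×26 + 1.83×495 + 1.31×86 = 307.8 + 822.51 + 88.4 + 905.85 + 112.66 = 2237.22
P = 2773.07 / 2237.22 × 100 = 123.9516
Fisher = √(L × P) = √(124.8811 × 123.9516) = 124.4155

124.42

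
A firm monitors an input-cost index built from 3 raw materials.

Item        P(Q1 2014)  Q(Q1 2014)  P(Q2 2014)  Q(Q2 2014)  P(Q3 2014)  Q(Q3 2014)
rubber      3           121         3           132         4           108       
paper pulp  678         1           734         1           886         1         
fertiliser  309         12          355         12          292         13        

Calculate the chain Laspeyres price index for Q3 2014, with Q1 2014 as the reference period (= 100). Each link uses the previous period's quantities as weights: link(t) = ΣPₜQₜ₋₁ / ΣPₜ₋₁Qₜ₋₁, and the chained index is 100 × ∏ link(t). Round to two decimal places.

102.92

Link Q1 2014→Q2 2014:
ΣP(Q2 2014)Q(Q1 2014) = 3×121 + 734×1 + 355×12 = 363 + 734 + 4260 = 5357
ΣP(Q1 2014)Q(Q1 2014) = 3×121 + 678×1 + 309×12 = 363 + 678 + 3708 = 4749
link = 5357/4749 = 1.128027
Link Q2 2014→Q3 2014:
ΣP(Q3 2014)Q(Q2 2014) = 4×132 + 886×1 + 292×12 = 528 + 886 + 3504 = 4918
ΣP(Q2 2014)Q(Q2 2014) = 3×132 + 734×1 + 355×12 = 396 + 734 + 4260 = 5390
link = 4918/5390 = 0.912430
Chained index = 100 × 1.128027 × 0.912430 = 102.9246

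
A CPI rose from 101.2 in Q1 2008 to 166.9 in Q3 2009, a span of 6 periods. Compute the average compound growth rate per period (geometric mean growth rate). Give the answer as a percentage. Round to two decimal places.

Growth factor = (166.9/101.2)^(1/6) = (1.649209)^(1/6) = 1.086958
Growth rate = 1.086958 − 1 = 0.086958 = 8.6958%

8.70%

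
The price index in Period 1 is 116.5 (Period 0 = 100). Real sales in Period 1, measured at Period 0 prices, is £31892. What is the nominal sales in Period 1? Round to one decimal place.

Nominal = Real × (Index/100) = 31892 × (116.5/100)
        = 31892 × 1.165 = 37154.1800

37154.2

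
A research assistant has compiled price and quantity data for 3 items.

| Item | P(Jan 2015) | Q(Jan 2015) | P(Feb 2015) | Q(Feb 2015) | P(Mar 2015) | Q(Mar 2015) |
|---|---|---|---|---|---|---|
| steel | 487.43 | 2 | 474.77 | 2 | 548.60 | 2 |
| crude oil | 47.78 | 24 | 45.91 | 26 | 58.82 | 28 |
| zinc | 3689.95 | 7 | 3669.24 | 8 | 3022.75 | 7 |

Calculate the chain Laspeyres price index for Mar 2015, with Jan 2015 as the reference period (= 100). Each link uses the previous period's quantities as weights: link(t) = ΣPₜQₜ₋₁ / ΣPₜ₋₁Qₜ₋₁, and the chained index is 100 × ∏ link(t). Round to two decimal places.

84.46

Link Jan 2015→Feb 2015:
ΣP(Feb 2015)Q(Jan 2015) = 474.77×2 + 45.91×24 + 3669.24×7 = 949.54 + 1101.84 + 25684.68 = 27736.06
ΣP(Jan 2015)Q(Jan 2015) = 487.43×2 + 47.78×24 + 3689.95×7 = 974.86 + 1146.72 + 25829.65 = 27951.23
link = 27736.06/27951.23 = 0.992302
Link Feb 2015→Mar 2015:
ΣP(Mar 2015)Q(Feb 2015) = 548.60×2 + 58.82×26 + 3022.75×8 = 1097.2 + 1529.32 + 24182 = 26808.52
ΣP(Feb 2015)Q(Feb 2015) = 474.77×2 + 45.91×26 + 3669.24×8 = 949.54 + 1193.66 + 29353.92 = 31497.12
link = 26808.52/31497.12 = 0.851142
Chained index = 100 × 0.992302 × 0.851142 = 84.4590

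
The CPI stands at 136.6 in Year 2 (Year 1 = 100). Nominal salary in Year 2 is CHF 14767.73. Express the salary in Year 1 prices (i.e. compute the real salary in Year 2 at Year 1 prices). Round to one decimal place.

10810.9

Real = Nominal ÷ (Index/100) = 14767.73 ÷ (136.6/100)
     = 14767.73 ÷ 1.366 = 10810.9297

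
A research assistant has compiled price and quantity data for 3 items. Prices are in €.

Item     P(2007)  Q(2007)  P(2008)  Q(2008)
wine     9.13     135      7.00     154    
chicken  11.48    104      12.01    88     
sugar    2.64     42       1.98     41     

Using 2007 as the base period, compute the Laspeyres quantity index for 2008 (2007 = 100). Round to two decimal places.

Laspeyres quantity index uses base-period prices as weights.
ΣP(2007)·Q(2008) = 9.13×154 + 11.48×88 + 2.64×41 = 1406.02 + 1010.24 + 108.24 = 2524.5
ΣP(2007)·Q(2007) = 9.13×135 + 11.48×104 + 2.64×42 = 1232.55 + 1193.92 + 110.88 = 2537.35
Index = 2524.5 / 2537.35 × 100 = 99.4936

99.49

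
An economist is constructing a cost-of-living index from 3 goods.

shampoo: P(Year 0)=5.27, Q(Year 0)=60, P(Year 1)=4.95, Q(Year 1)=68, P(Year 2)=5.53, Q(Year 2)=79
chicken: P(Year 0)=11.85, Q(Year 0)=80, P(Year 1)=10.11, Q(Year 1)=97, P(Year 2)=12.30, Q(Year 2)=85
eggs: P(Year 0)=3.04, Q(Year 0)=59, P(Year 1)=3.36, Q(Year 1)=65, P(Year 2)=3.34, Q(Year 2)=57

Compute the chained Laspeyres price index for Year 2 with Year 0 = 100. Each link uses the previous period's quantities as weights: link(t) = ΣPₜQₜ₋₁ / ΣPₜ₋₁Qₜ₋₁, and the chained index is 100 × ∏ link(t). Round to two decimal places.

Link Year 0→Year 1:
ΣP(Year 1)Q(Year 0) = 4.95×60 + 10.11×80 + 3.36×59 = 297 + 808.8 + 198.24 = 1304.04
ΣP(Year 0)Q(Year 0) = 5.27×60 + 11.85×80 + 3.04×59 = 316.2 + 948 + 179.36 = 1443.56
link = 1304.04/1443.56 = 0.903350
Link Year 1→Year 2:
ΣP(Year 2)Q(Year 1) = 5.53×68 + 12.30×97 + 3.34×65 = 376.04 + 1193.1 + 217.1 = 1786.24
ΣP(Year 1)Q(Year 1) = 4.95×68 + 10.11×97 + 3.36×65 = 336.6 + 980.67 + 218.4 = 1535.67
link = 1786.24/1535.67 = 1.163167
Chained index = 100 × 0.903350 × 1.163167 = 105.0747

105.07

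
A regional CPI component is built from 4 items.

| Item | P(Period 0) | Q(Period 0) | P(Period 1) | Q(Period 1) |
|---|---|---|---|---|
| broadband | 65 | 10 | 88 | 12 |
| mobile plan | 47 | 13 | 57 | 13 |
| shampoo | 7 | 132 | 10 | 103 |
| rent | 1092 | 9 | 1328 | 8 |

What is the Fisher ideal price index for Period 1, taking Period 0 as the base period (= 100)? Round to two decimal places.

123.98

Laspeyres component (base-period weights):
ΣP(Period 1)Q(Period 0) = 88×10 + 57×13 + 10×132 + 1328×9 = 880 + 741 + 1320 + 11952 = 14893
ΣP(Period 0)Q(Period 0) = 65×10 + 47×13 + 7×132 + 1092×9 = 650 + 611 + 924 + 9828 = 12013
L = 14893 / 12013 × 100 = 123.9740
Paasche component (current-period weights):
ΣP(Period 1)Q(Period 1) = 88×12 + 57×13 + 10×103 + 1328×8 = 1056 + 741 + 1030 + 10624 = 13451
ΣP(Period 0)Q(Period 1) = 65×12 + 47×13 + 7×103 + 1092×8 = 780 + 611 + 721 + 8736 = 10848
P = 13451 / 10848 × 100 = 123.9952
Fisher = √(L × P) = √(123.9740 × 123.9952) = 123.9846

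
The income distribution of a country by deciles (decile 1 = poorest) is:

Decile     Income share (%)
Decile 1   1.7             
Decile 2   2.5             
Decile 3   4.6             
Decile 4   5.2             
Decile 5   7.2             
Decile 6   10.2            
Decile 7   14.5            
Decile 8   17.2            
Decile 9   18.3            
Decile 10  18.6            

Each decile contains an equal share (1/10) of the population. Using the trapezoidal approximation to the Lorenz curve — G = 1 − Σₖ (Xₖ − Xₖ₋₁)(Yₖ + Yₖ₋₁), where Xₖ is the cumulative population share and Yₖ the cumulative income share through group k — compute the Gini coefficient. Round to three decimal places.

0.357

Cumulative income shares Yₖ: 0.0170, 0.0420, 0.0880, 0.1400, 0.2120, 0.3140, 0.4590, 0.6310, 0.8140, 1.0000
Σ (Xₖ−Xₖ₋₁)(Yₖ+Yₖ₋₁) = (1/10)(0.0170+0.0000) + (1/10)(0.0420+0.0170) + (1/10)(0.0880+0.0420) + (1/10)(0.1400+0.0880) + (1/10)(0.2120+0.1400) + (1/10)(0.3140+0.2120) + (1/10)(0.4590+0.3140) + (1/10)(0.6310+0.4590) + (1/10)(0.8140+0.6310) + (1/10)(1.0000+0.8140)
  = 0.0017 + 0.0059 + 0.0130 + 0.0228 + 0.0352 + 0.0526 + 0.0773 + 0.1090 + 0.1445 + 0.1814 = 0.6434
G = 1 − 0.6434 = 0.3566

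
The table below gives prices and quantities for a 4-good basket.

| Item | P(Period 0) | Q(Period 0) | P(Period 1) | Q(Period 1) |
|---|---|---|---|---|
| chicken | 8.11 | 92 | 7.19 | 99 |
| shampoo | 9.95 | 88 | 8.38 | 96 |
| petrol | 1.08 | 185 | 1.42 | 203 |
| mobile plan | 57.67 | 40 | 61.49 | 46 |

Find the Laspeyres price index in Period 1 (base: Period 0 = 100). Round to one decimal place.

Laspeyres price index uses base-period quantities as weights.
ΣP(Period 1)·Q(Period 0) = 7.19×92 + 8.38×88 + 1.42×185 + 61.49×40 = 661.48 + 737.44 + 262.7 + 2459.6 = 4121.22
ΣP(Period 0)·Q(Period 0) = 8.11×92 + 9.95×88 + 1.08×185 + 57.67×40 = 746.12 + 875.6 + 199.8 + 2306.8 = 4128.32
Index = 4121.22 / 4128.32 × 100 = 99.8280

99.8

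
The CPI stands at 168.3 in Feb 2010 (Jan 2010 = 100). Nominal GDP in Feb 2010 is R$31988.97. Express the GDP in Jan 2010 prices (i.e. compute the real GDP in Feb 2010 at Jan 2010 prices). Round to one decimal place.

19007.1

Real = Nominal ÷ (Index/100) = 31988.97 ÷ (168.3/100)
     = 31988.97 ÷ 1.683 = 19007.1123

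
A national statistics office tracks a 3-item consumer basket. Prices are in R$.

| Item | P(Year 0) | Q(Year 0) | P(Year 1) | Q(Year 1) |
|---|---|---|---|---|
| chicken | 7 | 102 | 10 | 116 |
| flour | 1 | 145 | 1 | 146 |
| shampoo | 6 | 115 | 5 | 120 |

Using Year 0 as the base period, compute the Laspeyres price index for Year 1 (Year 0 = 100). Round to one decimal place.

Laspeyres price index uses base-period quantities as weights.
ΣP(Year 1)·Q(Year 0) = 10×102 + 1×145 + 5×115 = 1020 + 145 + 575 = 1740
ΣP(Year 0)·Q(Year 0) = 7×102 + 1×145 + 6×115 = 714 + 145 + 690 = 1549
Index = 1740 / 1549 × 100 = 112.3305

112.3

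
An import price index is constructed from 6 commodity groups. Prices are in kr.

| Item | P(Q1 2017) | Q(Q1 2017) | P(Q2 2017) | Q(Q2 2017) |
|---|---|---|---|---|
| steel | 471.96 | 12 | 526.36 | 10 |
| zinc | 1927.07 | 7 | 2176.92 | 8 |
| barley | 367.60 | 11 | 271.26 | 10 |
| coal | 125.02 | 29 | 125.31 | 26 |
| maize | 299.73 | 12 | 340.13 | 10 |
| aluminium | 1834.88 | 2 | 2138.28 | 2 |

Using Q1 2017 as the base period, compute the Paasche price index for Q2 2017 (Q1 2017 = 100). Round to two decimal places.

Paasche price index uses current-period quantities as weights.
ΣP(Q2 2017)·Q(Q2 2017) = 526.36×10 + 2176.92×8 + 271.26×10 + 125.31×26 + 340.13×10 + 2138.28×2 = 5263.6 + 17415.36 + 2712.6 + 3258.06 + 3401.3 + 4276.56 = 36327.48
ΣP(Q1 2017)·Q(Q2 2017) = 471.96×10 + 1927.07×8 + 367.60×10 + 125.02×26 + 299.73×10 + 1834.88×2 = 4719.6 + 15416.56 + 3676 + 3250.52 + 2997.3 + 3669.76 = 33729.74
Index = 36327.48 / 33729.74 × 100 = 107.7016

107.70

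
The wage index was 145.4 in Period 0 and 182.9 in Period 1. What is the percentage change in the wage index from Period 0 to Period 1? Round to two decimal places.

25.79%

Change = (182.9 − 145.4) / 145.4 × 100
       = 37.5 / 145.4 × 100 = 25.7909%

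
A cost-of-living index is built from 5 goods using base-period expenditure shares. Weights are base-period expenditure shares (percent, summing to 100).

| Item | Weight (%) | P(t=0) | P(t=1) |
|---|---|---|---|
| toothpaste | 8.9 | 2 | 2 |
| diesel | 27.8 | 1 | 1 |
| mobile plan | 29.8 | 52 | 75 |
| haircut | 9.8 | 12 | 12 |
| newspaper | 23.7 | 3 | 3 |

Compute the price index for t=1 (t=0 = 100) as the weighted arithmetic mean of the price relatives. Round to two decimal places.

113.18

toothpaste: 8.9 × (2/2) = 8.9 × 1.000000 = 8.9000
diesel: 27.8 × (1/1) = 27.8 × 1.000000 = 27.8000
mobile plan: 29.8 × (75/52) = 29.8 × 1.442308 = 42.9808
haircut: 9.8 × (12/12) = 9.8 × 1.000000 = 9.8000
newspaper: 23.7 × (3/3) = 23.7 × 1.000000 = 23.7000
Index = Σ wᵢ·(p₁ᵢ/p₀ᵢ) = 8.9000 + 27.8000 + 42.9808 + 9.8000 + 23.7000 = 113.1808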